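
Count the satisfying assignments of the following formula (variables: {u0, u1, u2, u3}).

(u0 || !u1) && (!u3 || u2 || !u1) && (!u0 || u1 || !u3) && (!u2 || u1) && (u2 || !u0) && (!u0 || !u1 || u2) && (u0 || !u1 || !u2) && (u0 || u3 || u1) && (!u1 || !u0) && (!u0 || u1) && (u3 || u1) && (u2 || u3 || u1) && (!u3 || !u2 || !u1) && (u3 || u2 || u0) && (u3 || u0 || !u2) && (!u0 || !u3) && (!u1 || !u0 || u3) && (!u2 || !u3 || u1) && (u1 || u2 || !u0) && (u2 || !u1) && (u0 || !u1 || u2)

1

There are 2^4 = 16 truth assignments over (u0, u1, u2, u3).
Check each against the 21 clauses (columns in the order u0, u1, u2, u3):
  F F F F  ✗ fails (u0 || u3 || u1)
  F F F T  ✓ satisfies all
  F F T F  ✗ fails (!u2 || u1)
  F F T T  ✗ fails (!u2 || u1)
  F T F F  ✗ fails (u0 || !u1)
  F T F T  ✗ fails (u0 || !u1)
  F T T F  ✗ fails (u0 || !u1)
  F T T T  ✗ fails (u0 || !u1)
  T F F F  ✗ fails (u2 || !u0)
  T F F T  ✗ fails (!u0 || u1 || !u3)
  T F T F  ✗ fails (!u2 || u1)
  T F T T  ✗ fails (!u0 || u1 || !u3)
  T T F F  ✗ fails (u2 || !u0)
  T T F T  ✗ fails (!u3 || u2 || !u1)
  T T T F  ✗ fails (!u1 || !u0)
  T T T T  ✗ fails (!u1 || !u0)
1 of the 16 rows is a model.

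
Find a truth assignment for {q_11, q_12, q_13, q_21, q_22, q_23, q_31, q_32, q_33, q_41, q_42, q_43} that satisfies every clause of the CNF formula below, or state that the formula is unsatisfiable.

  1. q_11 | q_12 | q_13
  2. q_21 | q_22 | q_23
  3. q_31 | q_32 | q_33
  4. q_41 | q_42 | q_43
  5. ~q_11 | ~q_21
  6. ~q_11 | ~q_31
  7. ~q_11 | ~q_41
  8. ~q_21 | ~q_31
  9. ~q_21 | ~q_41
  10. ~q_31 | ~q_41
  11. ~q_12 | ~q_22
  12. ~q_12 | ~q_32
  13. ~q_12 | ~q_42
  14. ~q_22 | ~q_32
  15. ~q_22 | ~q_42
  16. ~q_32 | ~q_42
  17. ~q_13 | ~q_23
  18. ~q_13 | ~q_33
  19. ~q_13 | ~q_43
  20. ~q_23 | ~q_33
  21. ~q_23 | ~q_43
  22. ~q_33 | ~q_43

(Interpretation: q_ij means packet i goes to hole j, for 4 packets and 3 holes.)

UNSATISFIABLE

Branch on q_11: set q_11 = 0.
Branch on q_12: set q_12 = 1.
The clause (~q_22) is unit, so q_22 = 0.
The clause (~q_32) is unit, so q_32 = 0.
The clause (~q_42) is unit, so q_42 = 0.
Branch on q_21: set q_21 = 1.
The clause (~q_31) is unit, so q_31 = 0.
The clause (q_33) is unit, so q_33 = 1.
The clause (~q_41) is unit, so q_41 = 0.
The clause (q_43) is unit, so q_43 = 1.
That conflicts with the unit clause (~q_43).
That branch fails; take q_21 = 0 instead.
The clause (q_23) is unit, so q_23 = 1.
The clause (~q_13) is unit, so q_13 = 0.
The clause (~q_33) is unit, so q_33 = 0.
The clause (q_31) is unit, so q_31 = 1.
The clause (~q_41) is unit, so q_41 = 0.
The clause (q_43) is unit, so q_43 = 1.
That conflicts with the unit clause (~q_43).
Both values of q_21 lead to a conflict.
That branch fails; take q_12 = 0 instead.
The clause (q_13) is unit, so q_13 = 1.
The clause (~q_23) is unit, so q_23 = 0.
The clause (~q_33) is unit, so q_33 = 0.
The clause (~q_43) is unit, so q_43 = 0.
Branch on q_21: set q_21 = 1.
The clause (~q_31) is unit, so q_31 = 0.
The clause (q_32) is unit, so q_32 = 1.
The clause (~q_41) is unit, so q_41 = 0.
The clause (q_42) is unit, so q_42 = 1.
That conflicts with the unit clause (~q_42).
That branch fails; take q_21 = 0 instead.
The clause (q_22) is unit, so q_22 = 1.
The clause (~q_32) is unit, so q_32 = 0.
The clause (q_31) is unit, so q_31 = 1.
The clause (~q_41) is unit, so q_41 = 0.
The clause (q_42) is unit, so q_42 = 1.
That conflicts with the unit clause (~q_42).
Both values of q_21 lead to a conflict.
Both values of q_12 lead to a conflict.
That branch fails; take q_11 = 1 instead.
The clause (~q_21) is unit, so q_21 = 0.
The clause (~q_31) is unit, so q_31 = 0.
The clause (~q_41) is unit, so q_41 = 0.
Branch on q_22: set q_22 = 1.
The clause (~q_12) is unit, so q_12 = 0.
The clause (~q_32) is unit, so q_32 = 0.
The clause (q_33) is unit, so q_33 = 1.
The clause (~q_42) is unit, so q_42 = 0.
The clause (q_43) is unit, so q_43 = 1.
That conflicts with the unit clause (~q_43).
That branch fails; take q_22 = 0 instead.
The clause (q_23) is unit, so q_23 = 1.
The clause (~q_13) is unit, so q_13 = 0.
The clause (~q_33) is unit, so q_33 = 0.
The clause (q_32) is unit, so q_32 = 1.
The clause (~q_12) is unit, so q_12 = 0.
The clause (~q_42) is unit, so q_42 = 0.
The clause (q_43) is unit, so q_43 = 1.
That conflicts with the unit clause (~q_43).
Both values of q_22 lead to a conflict.
Both values of q_11 lead to a conflict.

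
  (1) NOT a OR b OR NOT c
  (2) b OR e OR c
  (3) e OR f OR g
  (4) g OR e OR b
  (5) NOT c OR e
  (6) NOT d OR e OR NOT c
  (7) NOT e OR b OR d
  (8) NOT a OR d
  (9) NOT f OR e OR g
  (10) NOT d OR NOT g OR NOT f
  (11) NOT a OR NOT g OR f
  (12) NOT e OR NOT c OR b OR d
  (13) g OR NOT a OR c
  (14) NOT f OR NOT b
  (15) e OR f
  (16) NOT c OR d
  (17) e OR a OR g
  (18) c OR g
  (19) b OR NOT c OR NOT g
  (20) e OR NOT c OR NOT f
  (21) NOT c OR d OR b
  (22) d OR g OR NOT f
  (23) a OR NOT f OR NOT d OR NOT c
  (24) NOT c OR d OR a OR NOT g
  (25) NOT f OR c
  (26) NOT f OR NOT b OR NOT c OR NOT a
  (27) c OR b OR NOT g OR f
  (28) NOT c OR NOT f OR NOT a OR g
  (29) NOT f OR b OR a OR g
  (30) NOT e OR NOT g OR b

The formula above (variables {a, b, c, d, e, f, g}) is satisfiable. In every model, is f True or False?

False

Suppose f = true.
Unit clause (NOT b) forces b = false.
Unit clause (c) forces c = true.
Unit clause (NOT a) forces a = false.
Unit clause (e) forces e = true.
Unit clause (d) forces d = true.
That conflicts with the unit clause (NOT d).
So every satisfying assignment has f = False.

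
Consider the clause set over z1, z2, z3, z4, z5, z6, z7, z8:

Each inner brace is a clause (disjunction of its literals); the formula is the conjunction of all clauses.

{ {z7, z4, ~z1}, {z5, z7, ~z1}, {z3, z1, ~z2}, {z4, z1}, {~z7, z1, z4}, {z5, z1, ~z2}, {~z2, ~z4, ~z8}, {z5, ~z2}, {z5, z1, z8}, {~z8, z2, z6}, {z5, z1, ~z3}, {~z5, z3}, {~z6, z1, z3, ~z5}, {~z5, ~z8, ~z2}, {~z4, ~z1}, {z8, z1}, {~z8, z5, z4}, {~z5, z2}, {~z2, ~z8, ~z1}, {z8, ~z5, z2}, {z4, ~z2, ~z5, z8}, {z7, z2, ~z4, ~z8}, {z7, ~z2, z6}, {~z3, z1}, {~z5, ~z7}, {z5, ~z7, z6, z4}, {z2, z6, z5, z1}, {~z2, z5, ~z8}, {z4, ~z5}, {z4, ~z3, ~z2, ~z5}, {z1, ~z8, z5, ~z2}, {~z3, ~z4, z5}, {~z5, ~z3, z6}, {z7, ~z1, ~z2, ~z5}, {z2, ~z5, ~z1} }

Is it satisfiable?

Yes, satisfiable

Try z4 = 1.
The clause (~z1) is unit, so z1 = 0.
The clause (z8) is unit, so z8 = 1.
The clause (~z2) is unit, so z2 = 0.
The clause (z6) is unit, so z6 = 1.
The clause (~z5) is unit, so z5 = 0.
The clause (~z3) is unit, so z3 = 0.
The clause (z7) is unit, so z7 = 1.
Every clause now holds.
A satisfying assignment: z1 ↦ 0; z2 ↦ 0; z3 ↦ 0; z4 ↦ 1; z5 ↦ 0; z6 ↦ 1; z7 ↦ 1; z8 ↦ 1.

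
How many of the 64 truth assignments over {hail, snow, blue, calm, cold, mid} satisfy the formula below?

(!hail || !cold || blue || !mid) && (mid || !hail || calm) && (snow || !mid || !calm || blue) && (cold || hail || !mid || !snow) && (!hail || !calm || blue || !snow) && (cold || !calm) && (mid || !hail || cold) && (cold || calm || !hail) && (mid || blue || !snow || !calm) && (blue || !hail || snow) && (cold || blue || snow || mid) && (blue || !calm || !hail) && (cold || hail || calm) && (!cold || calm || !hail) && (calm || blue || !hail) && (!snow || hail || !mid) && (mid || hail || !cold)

There are 2^6 = 64 truth assignments over (hail, snow, blue, calm, cold, mid).
Split on mid. With mid = true, the clauses containing mid are satisfied and !mid drops from the rest; 5 of the 2^5 = 32 assignments to the other variables satisfy what remains.
With mid = false, by the same count on the reduced clause set, 2 assignments work.
(One model: hail=F, snow=F, blue=F, calm=F, cold=T, mid=T.)
Total: 5 + 2 = 7.

7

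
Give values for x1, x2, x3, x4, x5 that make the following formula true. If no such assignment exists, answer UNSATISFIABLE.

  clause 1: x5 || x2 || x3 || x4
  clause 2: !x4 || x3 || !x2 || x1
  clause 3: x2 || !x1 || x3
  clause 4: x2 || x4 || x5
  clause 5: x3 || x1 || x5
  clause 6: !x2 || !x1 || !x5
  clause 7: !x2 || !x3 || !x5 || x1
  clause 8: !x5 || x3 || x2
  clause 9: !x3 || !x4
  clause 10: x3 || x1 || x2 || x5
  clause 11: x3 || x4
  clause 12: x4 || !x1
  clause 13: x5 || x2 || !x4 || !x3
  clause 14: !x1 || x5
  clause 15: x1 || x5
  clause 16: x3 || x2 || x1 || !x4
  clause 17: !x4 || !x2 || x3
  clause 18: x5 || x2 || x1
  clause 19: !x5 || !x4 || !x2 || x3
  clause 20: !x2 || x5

Try x3 = true.
Unit clause (!x4) forces x4 = false.
Unit clause (!x1) forces x1 = false.
Unit clause (x5) forces x5 = true.
Unit clause (!x2) forces x2 = false.
All clauses are satisfied.

x1 ↦ false, x2 ↦ false, x3 ↦ true, x4 ↦ false, x5 ↦ true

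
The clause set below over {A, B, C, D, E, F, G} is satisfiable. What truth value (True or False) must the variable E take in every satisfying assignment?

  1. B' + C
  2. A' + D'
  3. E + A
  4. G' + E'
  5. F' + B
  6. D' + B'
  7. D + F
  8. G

False

Suppose E = 1.
The clause (G') is unit, so G = 0.
Now (G) is unsatisfied and unit — conflict.
So every satisfying assignment has E = False.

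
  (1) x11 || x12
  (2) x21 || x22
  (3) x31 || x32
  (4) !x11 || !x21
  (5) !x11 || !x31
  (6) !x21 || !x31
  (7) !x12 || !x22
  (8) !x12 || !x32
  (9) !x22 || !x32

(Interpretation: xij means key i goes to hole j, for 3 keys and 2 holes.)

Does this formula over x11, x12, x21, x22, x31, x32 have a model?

No, unsatisfiable

Suppose x11 = true.
From the singleton clause (!x21), x21 = false.
From the singleton clause (x22), x22 = true.
From the singleton clause (!x31), x31 = false.
From the singleton clause (x32), x32 = true.
But (!x32) is also a unit clause — contradiction.
Undo x11 and try x11 = false.
From the singleton clause (x12), x12 = true.
From the singleton clause (!x22), x22 = false.
From the singleton clause (x21), x21 = true.
From the singleton clause (!x31), x31 = false.
From the singleton clause (x32), x32 = true.
But (!x32) is also a unit clause — contradiction.
Either choice for x11 ends in contradiction.
No assignment satisfies every clause.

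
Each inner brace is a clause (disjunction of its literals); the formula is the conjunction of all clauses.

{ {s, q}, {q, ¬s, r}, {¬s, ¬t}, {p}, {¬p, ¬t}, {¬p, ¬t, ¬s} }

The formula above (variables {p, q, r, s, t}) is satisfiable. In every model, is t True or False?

Suppose t = True.
(¬s) alone gives s = False.
(q) alone gives q = True.
(p) alone gives p = True.
That conflicts with the unit clause (¬p).
So every satisfying assignment has t = False.

False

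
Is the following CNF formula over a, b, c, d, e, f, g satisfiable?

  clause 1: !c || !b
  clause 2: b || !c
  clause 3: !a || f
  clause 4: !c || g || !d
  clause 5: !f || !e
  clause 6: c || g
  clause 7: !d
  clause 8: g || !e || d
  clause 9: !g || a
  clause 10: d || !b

Yes

The clause (!d) is unit, so d = false.
The clause (!b) is unit, so b = false.
The clause (!c) is unit, so c = false.
The clause (g) is unit, so g = true.
The clause (a) is unit, so a = true.
The clause (f) is unit, so f = true.
The clause (!e) is unit, so e = false.
All clauses are satisfied.
A satisfying assignment: a=true; b=false; c=false; d=false; e=false; f=true; g=true.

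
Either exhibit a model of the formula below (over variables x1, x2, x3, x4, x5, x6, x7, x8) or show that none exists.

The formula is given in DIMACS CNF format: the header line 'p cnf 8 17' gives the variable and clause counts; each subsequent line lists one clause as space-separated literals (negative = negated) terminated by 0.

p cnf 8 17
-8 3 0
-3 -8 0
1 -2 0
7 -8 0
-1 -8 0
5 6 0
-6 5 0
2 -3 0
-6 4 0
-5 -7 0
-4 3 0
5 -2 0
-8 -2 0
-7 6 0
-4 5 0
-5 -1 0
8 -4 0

Suppose x8 = False.
(¬x4) alone gives x4 = False.
(¬x6) alone gives x6 = False.
(x5) alone gives x5 = True.
(¬x7) alone gives x7 = False.
(¬x1) alone gives x1 = False.
(¬x2) alone gives x2 = False.
(¬x3) alone gives x3 = False.
All clauses are satisfied.

x1=False, x2=False, x3=False, x4=False, x5=True, x6=False, x7=False, x8=False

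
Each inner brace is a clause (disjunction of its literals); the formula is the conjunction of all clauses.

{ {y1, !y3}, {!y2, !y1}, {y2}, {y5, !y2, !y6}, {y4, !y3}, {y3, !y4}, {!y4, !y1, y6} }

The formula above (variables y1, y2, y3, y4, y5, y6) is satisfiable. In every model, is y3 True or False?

False

Suppose y3 = true.
Unit clause (y1) forces y1 = true.
Unit clause (!y2) forces y2 = false.
But (y2) is also a unit clause — contradiction.
So every satisfying assignment has y3 = False.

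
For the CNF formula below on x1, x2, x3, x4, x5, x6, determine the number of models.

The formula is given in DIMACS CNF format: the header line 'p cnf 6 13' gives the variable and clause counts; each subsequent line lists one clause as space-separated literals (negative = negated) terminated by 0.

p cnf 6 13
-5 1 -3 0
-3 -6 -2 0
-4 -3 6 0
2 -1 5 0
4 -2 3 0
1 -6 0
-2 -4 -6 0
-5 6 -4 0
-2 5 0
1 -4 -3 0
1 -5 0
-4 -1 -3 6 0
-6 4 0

There are 2^6 = 64 truth assignments over (x1, x2, x3, x4, x5, x6).
Split on x5. With x5 = True, the clauses containing x5 are satisfied and ¬x5 drops from the rest; 5 of the 2^5 = 32 assignments to the other variables satisfy what remains.
With x5 = False, by the same count on the reduced clause set, 3 assignments work.
Total: 5 + 3 = 8.

8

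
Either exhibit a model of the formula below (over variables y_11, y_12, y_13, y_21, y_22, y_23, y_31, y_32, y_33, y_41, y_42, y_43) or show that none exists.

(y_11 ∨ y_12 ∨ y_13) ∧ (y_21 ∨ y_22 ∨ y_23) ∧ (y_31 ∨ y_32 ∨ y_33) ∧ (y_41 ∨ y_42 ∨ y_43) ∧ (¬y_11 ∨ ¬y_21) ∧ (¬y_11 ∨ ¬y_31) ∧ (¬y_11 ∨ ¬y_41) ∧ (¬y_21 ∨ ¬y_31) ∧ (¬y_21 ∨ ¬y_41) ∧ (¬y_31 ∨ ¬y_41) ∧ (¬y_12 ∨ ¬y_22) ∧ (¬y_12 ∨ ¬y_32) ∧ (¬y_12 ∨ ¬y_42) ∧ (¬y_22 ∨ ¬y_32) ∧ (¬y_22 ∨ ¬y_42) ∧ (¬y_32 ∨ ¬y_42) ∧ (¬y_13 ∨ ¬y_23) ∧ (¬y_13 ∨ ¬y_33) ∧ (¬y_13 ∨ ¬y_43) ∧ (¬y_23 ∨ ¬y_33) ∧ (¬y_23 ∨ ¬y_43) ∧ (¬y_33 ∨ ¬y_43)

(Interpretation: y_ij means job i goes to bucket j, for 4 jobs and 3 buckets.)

Try y_11 = False.
Try y_12 = True.
Unit clause (¬y_22) forces y_22 = False.
Unit clause (¬y_32) forces y_32 = False.
Unit clause (¬y_42) forces y_42 = False.
Try y_21 = True.
Unit clause (¬y_31) forces y_31 = False.
Unit clause (y_33) forces y_33 = True.
Unit clause (¬y_41) forces y_41 = False.
Unit clause (y_43) forces y_43 = True.
That conflicts with the unit clause (¬y_43).
Undo y_21 and try y_21 = False.
Unit clause (y_23) forces y_23 = True.
Unit clause (¬y_13) forces y_13 = False.
Unit clause (¬y_33) forces y_33 = False.
Unit clause (y_31) forces y_31 = True.
Unit clause (¬y_41) forces y_41 = False.
Unit clause (y_43) forces y_43 = True.
That conflicts with the unit clause (¬y_43).
Neither y_21 = True nor y_21 = False works.
Undo y_12 and try y_12 = False.
Unit clause (y_13) forces y_13 = True.
Unit clause (¬y_23) forces y_23 = False.
Unit clause (¬y_33) forces y_33 = False.
Unit clause (¬y_43) forces y_43 = False.
Try y_21 = True.
Unit clause (¬y_31) forces y_31 = False.
Unit clause (y_32) forces y_32 = True.
Unit clause (¬y_41) forces y_41 = False.
Unit clause (y_42) forces y_42 = True.
That conflicts with the unit clause (¬y_42).
Undo y_21 and try y_21 = False.
Unit clause (y_22) forces y_22 = True.
Unit clause (¬y_32) forces y_32 = False.
Unit clause (y_31) forces y_31 = True.
Unit clause (¬y_41) forces y_41 = False.
Unit clause (y_42) forces y_42 = True.
That conflicts with the unit clause (¬y_42).
Neither y_21 = True nor y_21 = False works.
Neither y_12 = True nor y_12 = False works.
Undo y_11 and try y_11 = True.
Unit clause (¬y_21) forces y_21 = False.
Unit clause (¬y_31) forces y_31 = False.
Unit clause (¬y_41) forces y_41 = False.
Try y_22 = True.
Unit clause (¬y_12) forces y_12 = False.
Unit clause (¬y_32) forces y_32 = False.
Unit clause (y_33) forces y_33 = True.
Unit clause (¬y_42) forces y_42 = False.
Unit clause (y_43) forces y_43 = True.
That conflicts with the unit clause (¬y_43).
Undo y_22 and try y_22 = False.
Unit clause (y_23) forces y_23 = True.
Unit clause (¬y_13) forces y_13 = False.
Unit clause (¬y_33) forces y_33 = False.
Unit clause (y_32) forces y_32 = True.
Unit clause (¬y_12) forces y_12 = False.
Unit clause (¬y_42) forces y_42 = False.
Unit clause (y_43) forces y_43 = True.
That conflicts with the unit clause (¬y_43).
Neither y_22 = True nor y_22 = False works.
Neither y_11 = True nor y_11 = False works.

UNSATISFIABLE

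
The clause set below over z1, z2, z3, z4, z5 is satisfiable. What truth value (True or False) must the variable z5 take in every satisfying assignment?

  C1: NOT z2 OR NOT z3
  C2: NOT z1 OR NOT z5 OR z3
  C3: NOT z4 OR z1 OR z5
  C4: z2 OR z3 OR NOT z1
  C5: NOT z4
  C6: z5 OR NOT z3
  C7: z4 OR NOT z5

Suppose z5 = true.
From the singleton clause (NOT z4), z4 = false.
Now (z4) is unsatisfied and unit — conflict.
So every satisfying assignment has z5 = False.

False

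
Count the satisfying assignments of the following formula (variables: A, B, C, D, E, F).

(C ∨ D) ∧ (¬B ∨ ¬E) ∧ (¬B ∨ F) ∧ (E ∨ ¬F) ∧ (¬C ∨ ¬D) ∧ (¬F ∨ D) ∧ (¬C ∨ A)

There are 2^6 = 64 truth assignments over (A, B, C, D, E, F).
Split on C. With C = True, the clauses containing C are satisfied and ¬C drops from the rest; 2 of the 2^5 = 32 assignments to the other variables satisfy what remains.
With C = False, by the same count on the reduced clause set, 6 assignments work.
(One model: A=F, B=F, C=F, D=T, E=F, F=F.)
Total: 2 + 6 = 8.

8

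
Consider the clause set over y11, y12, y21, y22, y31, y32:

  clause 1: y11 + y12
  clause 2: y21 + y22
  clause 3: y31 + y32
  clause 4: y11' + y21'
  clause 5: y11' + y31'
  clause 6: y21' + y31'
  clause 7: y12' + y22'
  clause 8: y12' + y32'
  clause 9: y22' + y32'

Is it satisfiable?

No

Try y11 = 1.
From the singleton clause (y21'), y21 = 0.
From the singleton clause (y22), y22 = 1.
From the singleton clause (y31'), y31 = 0.
From the singleton clause (y32), y32 = 1.
That conflicts with the unit clause (y32').
So y11 must be the other value — set y11 = 0.
From the singleton clause (y12), y12 = 1.
From the singleton clause (y22'), y22 = 0.
From the singleton clause (y21), y21 = 1.
From the singleton clause (y31'), y31 = 0.
From the singleton clause (y32), y32 = 1.
That conflicts with the unit clause (y32').
Both values of y11 lead to a conflict.
No assignment satisfies every clause.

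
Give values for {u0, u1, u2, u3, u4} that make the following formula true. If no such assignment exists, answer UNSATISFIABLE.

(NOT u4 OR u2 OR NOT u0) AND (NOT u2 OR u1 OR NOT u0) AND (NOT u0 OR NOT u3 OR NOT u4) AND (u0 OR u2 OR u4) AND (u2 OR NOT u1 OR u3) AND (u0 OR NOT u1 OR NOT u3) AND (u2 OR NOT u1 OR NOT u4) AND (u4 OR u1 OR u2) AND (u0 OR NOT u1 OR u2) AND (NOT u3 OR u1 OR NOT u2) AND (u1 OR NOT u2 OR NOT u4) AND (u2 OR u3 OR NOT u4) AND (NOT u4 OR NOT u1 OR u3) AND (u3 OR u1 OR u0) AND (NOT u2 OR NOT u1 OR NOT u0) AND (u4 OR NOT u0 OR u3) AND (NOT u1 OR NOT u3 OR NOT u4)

u0=false,  u1=false,  u2=false,  u3=true,  u4=true

Case u4 = true:
Case u2 = false:
From the singleton clause (NOT u0), u0 = false.
From the singleton clause (NOT u1), u1 = false.
From the singleton clause (u3), u3 = true.
This assignment satisfies each clause.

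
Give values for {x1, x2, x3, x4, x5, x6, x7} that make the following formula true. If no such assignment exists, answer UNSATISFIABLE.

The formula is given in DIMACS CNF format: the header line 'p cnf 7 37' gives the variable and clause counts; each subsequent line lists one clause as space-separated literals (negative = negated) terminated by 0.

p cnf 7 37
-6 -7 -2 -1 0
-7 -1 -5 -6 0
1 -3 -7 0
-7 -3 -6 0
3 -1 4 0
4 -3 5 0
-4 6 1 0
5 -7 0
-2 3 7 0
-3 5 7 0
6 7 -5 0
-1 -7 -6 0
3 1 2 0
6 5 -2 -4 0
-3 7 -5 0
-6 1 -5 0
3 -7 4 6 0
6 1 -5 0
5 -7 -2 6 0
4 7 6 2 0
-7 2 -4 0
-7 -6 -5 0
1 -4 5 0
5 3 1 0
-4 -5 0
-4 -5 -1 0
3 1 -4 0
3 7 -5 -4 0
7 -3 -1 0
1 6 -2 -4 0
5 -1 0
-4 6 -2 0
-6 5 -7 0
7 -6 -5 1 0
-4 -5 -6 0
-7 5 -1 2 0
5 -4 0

Case x5 = True:
Unit clause (¬x4) forces x4 = False.
Case x3 = True:
Unit clause (x7) forces x7 = True.
Unit clause (x1) forces x1 = True.
Unit clause (¬x6) forces x6 = False.
All clauses hold; x2 can take either value.

x1 ↦ True; x2 ↦ True; x3 ↦ True; x4 ↦ False; x5 ↦ True; x6 ↦ False; x7 ↦ True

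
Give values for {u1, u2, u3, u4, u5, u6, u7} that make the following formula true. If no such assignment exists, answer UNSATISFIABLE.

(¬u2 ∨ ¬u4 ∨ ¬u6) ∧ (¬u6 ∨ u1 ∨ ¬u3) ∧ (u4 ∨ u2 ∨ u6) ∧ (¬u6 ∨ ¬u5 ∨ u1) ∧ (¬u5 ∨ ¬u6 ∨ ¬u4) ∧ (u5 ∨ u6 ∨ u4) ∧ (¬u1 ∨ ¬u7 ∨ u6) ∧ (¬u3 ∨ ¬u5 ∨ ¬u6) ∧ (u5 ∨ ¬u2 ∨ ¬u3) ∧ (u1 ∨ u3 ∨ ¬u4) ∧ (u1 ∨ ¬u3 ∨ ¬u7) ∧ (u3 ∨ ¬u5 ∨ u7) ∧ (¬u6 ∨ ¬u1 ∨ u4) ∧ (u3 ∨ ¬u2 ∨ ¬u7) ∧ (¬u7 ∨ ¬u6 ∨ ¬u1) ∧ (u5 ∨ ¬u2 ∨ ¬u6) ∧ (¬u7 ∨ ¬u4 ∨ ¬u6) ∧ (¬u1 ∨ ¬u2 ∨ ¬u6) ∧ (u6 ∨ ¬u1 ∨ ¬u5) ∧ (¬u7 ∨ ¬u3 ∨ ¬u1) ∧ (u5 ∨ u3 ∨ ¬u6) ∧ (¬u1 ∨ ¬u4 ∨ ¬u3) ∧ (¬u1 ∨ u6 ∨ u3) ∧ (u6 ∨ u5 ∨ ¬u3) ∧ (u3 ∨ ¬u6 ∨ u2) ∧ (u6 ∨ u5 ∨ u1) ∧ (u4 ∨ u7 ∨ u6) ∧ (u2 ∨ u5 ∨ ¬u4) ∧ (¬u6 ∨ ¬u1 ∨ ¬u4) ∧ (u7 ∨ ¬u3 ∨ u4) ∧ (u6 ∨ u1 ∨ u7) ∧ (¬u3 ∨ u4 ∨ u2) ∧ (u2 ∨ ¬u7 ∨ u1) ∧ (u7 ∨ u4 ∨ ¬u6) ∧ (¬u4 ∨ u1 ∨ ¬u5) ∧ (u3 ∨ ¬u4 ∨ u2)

Suppose u2 = False.
Suppose u4 = True.
From the singleton clause (u5), u5 = True.
From the singleton clause (¬u6), u6 = False.
From the singleton clause (¬u1), u1 = False.
But (u1) is also a unit clause — contradiction.
That branch fails; take u4 = False instead.
From the singleton clause (u6), u6 = True.
From the singleton clause (¬u1), u1 = False.
From the singleton clause (¬u3), u3 = False.
But (u3) is also a unit clause — contradiction.
Either choice for u4 ends in contradiction.
That branch fails; take u2 = True instead.
Suppose u4 = False.
Suppose u5 = True.
Suppose u6 = False.
From the singleton clause (¬u1), u1 = False.
From the singleton clause (u7), u7 = True.
From the singleton clause (¬u3), u3 = False.
But (u3) is also a unit clause — contradiction.
That branch fails; take u6 = True instead.
From the singleton clause (u1), u1 = True.
But (¬u1) is also a unit clause — contradiction.
Either choice for u6 ends in contradiction.
That branch fails; take u5 = False instead.
From the singleton clause (u6), u6 = True.
But (¬u6) is also a unit clause — contradiction.
Either choice for u5 ends in contradiction.
That branch fails; take u4 = True instead.
From the singleton clause (¬u6), u6 = False.
Suppose u1 = False.
From the singleton clause (u3), u3 = True.
From the singleton clause (u5), u5 = True.
But (¬u5) is also a unit clause — contradiction.
That branch fails; take u1 = True instead.
From the singleton clause (¬u7), u7 = False.
From the singleton clause (¬u5), u5 = False.
From the singleton clause (¬u3), u3 = False.
But (u3) is also a unit clause — contradiction.
Either choice for u1 ends in contradiction.
Either choice for u4 ends in contradiction.
Either choice for u2 ends in contradiction.

UNSATISFIABLE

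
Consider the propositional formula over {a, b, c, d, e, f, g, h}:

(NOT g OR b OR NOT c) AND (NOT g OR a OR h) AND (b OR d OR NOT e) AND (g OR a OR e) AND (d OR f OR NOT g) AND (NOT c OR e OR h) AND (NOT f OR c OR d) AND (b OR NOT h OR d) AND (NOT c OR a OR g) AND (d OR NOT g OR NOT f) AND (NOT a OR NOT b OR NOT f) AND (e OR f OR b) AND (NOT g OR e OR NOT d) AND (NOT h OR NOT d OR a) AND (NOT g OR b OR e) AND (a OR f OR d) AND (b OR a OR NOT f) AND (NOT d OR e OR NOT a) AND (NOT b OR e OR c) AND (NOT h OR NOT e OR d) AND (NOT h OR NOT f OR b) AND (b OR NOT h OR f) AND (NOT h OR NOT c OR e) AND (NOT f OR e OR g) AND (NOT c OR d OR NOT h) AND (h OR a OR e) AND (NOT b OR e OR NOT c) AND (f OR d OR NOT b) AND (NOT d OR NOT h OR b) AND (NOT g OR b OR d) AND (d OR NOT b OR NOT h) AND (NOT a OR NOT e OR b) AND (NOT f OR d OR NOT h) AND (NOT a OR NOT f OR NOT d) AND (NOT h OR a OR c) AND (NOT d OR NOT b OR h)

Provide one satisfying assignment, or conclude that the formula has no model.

Branch on g: set g = true.
Branch on b: set b = true.
Branch on a: set a = true.
Unit clause (NOT f) forces f = false.
Unit clause (d) forces d = true.
Unit clause (e) forces e = true.
Unit clause (h) forces h = true.
All clauses hold; c can take either value.

a ↦ true,  b ↦ true,  c ↦ false,  d ↦ true,  e ↦ true,  f ↦ false,  g ↦ true,  h ↦ true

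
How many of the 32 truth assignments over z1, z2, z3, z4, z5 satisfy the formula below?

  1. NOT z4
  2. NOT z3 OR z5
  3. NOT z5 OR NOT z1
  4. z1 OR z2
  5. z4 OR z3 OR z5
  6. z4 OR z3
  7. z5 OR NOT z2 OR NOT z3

1

There are 2^5 = 32 truth assignments over (z1, z2, z3, z4, z5).
Split on z2. With z2 = true, the clauses containing z2 are satisfied and NOT z2 drops from the rest; 1 of the 2^4 = 16 assignments to the other variables satisfy what remains.
With z2 = false, by the same count on the reduced clause set, 0 assignments work.
(One model: z1=F, z2=T, z3=T, z4=F, z5=T.)
Total: 1 + 0 = 1.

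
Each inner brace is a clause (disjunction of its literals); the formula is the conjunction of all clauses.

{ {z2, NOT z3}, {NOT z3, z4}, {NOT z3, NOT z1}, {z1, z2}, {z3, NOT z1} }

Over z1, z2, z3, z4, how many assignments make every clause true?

3

There are 2^4 = 16 truth assignments over (z1, z2, z3, z4).
Check each against the 5 clauses (columns in the order z1, z2, z3, z4):
  F F F F  ✗ fails (z1 OR z2)
  F F F T  ✗ fails (z1 OR z2)
  F F T F  ✗ fails (z2 OR NOT z3)
  F F T T  ✗ fails (z2 OR NOT z3)
  F T F F  ✓ satisfies all
  F T F T  ✓ satisfies all
  F T T F  ✗ fails (NOT z3 OR z4)
  F T T T  ✓ satisfies all
  T F F F  ✗ fails (z3 OR NOT z1)
  T F F T  ✗ fails (z3 OR NOT z1)
  T F T F  ✗ fails (z2 OR NOT z3)
  T F T T  ✗ fails (z2 OR NOT z3)
  T T F F  ✗ fails (z3 OR NOT z1)
  T T F T  ✗ fails (z3 OR NOT z1)
  T T T F  ✗ fails (NOT z3 OR z4)
  T T T T  ✗ fails (NOT z3 OR NOT z1)
3 of the 16 rows are models.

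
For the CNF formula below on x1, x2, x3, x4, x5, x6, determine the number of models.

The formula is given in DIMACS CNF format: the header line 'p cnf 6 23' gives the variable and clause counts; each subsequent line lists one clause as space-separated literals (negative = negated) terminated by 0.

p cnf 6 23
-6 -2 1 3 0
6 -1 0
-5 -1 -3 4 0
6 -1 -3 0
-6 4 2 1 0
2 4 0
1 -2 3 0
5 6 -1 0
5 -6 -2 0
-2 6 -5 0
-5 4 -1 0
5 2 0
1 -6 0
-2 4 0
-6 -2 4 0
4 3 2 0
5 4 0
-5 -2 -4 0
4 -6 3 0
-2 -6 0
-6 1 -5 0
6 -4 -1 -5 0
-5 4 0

5

There are 2^6 = 64 truth assignments over (x1, x2, x3, x4, x5, x6).
Split on x3. With x3 = True, the clauses containing x3 are satisfied and ¬x3 drops from the rest; 3 of the 2^5 = 32 assignments to the other variables satisfy what remains.
With x3 = False, by the same count on the reduced clause set, 2 assignments work.
Total: 3 + 2 = 5.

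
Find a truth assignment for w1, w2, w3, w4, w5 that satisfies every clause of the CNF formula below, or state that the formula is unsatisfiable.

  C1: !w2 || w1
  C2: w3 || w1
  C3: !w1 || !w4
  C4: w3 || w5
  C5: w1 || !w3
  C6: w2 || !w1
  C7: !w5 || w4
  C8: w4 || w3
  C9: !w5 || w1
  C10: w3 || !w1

Case w2 = true:
(w1) alone gives w1 = true.
(!w4) alone gives w4 = false.
(!w5) alone gives w5 = false.
(w3) alone gives w3 = true.
Every clause now holds.

w1 ↦ true,  w2 ↦ true,  w3 ↦ true,  w4 ↦ false,  w5 ↦ false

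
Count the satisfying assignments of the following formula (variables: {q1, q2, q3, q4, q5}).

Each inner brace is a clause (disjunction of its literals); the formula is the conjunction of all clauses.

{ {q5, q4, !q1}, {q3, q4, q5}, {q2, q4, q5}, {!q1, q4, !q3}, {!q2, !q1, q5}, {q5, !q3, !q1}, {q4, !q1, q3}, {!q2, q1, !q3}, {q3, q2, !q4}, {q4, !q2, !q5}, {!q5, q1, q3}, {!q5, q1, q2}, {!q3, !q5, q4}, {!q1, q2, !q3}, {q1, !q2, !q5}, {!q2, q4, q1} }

4

There are 2^5 = 32 truth assignments over (q1, q2, q3, q4, q5).
Split on q3. With q3 = true, the clauses containing q3 are satisfied and !q3 drops from the rest; 2 of the 2^4 = 16 assignments to the other variables satisfy what remains.
With q3 = false, by the same count on the reduced clause set, 2 assignments work.
(One model: q1=F, q2=F, q3=T, q4=T, q5=F.)
Total: 2 + 2 = 4.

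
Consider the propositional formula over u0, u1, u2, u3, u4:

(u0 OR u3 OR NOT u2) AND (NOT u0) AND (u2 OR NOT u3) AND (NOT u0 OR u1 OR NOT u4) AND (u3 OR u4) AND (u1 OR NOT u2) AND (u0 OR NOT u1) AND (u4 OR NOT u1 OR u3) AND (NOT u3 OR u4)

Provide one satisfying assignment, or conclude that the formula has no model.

The clause (NOT u0) is unit, so u0 = false.
The clause (NOT u1) is unit, so u1 = false.
The clause (NOT u2) is unit, so u2 = false.
The clause (NOT u3) is unit, so u3 = false.
The clause (u4) is unit, so u4 = true.
All clauses are satisfied.

u0 ↦ false, u1 ↦ false, u2 ↦ false, u3 ↦ false, u4 ↦ true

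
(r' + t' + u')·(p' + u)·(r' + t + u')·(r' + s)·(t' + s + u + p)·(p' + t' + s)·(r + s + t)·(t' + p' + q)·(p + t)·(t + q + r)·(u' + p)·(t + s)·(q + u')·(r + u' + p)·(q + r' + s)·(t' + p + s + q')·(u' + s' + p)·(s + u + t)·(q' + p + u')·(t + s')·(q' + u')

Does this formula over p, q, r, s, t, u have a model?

Try p = 0.
The clause (t) is unit, so t = 1.
The clause (u') is unit, so u = 0.
The clause (s) is unit, so s = 1.
No clause remains; q, r are free.
A satisfying assignment: p: 0, q: 1, r: 1, s: 1, t: 1, u: 0.

Yes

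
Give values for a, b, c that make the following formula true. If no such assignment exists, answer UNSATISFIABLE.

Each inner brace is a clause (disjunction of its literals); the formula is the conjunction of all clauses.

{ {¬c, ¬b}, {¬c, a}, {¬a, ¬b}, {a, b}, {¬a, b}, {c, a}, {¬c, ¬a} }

Try c = False.
The clause (a) is unit, so a = True.
The clause (¬b) is unit, so b = False.
That conflicts with the unit clause (b).
Undo c and try c = True.
The clause (¬b) is unit, so b = False.
The clause (a) is unit, so a = True.
That conflicts with the unit clause (¬a).
Either choice for c ends in contradiction.

UNSATISFIABLE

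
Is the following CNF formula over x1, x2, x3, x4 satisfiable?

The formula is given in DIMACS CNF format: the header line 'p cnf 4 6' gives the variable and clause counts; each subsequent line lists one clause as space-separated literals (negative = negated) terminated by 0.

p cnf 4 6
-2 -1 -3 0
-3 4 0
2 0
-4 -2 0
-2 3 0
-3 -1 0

The clause (x2) is unit, so x2 = True.
The clause (¬x4) is unit, so x4 = False.
The clause (¬x3) is unit, so x3 = False.
Now (x3) is unsatisfied and unit — conflict.
No assignment satisfies every clause.

Unsatisfiable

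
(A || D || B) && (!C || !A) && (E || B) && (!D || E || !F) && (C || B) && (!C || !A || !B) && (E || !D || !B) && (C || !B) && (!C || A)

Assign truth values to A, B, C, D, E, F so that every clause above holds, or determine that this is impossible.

UNSATISFIABLE

Suppose C = false.
(B) alone gives B = true.
That conflicts with the unit clause (!B).
Backtrack on C: now try C = true.
(!A) alone gives A = false.
That conflicts with the unit clause (A).
Either choice for C ends in contradiction.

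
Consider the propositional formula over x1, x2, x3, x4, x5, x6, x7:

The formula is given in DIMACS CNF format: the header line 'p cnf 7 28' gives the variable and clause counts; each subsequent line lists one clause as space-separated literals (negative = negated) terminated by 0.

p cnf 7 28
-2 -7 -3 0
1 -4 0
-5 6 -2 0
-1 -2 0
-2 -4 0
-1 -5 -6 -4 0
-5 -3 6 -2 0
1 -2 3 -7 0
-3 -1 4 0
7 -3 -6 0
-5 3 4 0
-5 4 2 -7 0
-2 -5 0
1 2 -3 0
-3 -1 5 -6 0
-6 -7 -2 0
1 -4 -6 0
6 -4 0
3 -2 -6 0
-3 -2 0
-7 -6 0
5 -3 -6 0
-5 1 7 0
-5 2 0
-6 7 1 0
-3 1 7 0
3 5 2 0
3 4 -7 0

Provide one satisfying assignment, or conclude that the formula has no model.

x1=False; x2=True; x3=False; x4=False; x5=False; x6=False; x7=False

Branch on x1: set x1 = False.
From the singleton clause (¬x4), x4 = False.
Branch on x5: set x5 = False.
Branch on x2: set x2 = True.
From the singleton clause (¬x3), x3 = False.
From the singleton clause (¬x7), x7 = False.
From the singleton clause (¬x6), x6 = False.
All clauses are satisfied.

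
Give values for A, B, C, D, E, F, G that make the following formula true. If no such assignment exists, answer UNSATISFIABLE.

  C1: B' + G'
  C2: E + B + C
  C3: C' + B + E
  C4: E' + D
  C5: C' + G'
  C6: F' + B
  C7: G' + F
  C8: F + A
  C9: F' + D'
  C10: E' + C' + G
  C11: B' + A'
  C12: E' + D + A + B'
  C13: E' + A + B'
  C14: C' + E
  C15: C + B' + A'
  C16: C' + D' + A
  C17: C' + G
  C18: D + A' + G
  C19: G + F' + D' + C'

A: 1, B: 0, C: 0, D: 1, E: 1, F: 0, G: 0

Suppose B = 0.
From the singleton clause (F'), F = 0.
From the singleton clause (G'), G = 0.
From the singleton clause (A), A = 1.
From the singleton clause (C'), C = 0.
From the singleton clause (E), E = 1.
From the singleton clause (D), D = 1.
This assignment satisfies each clause.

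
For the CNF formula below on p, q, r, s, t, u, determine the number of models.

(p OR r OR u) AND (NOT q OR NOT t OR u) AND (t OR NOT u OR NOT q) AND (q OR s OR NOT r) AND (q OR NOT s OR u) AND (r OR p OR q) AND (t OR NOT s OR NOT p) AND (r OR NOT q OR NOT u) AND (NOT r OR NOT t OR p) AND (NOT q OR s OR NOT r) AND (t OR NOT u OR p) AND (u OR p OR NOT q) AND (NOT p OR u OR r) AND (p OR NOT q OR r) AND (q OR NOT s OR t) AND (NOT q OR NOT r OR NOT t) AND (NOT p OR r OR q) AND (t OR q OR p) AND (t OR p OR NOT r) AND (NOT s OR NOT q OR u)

1

There are 2^6 = 64 truth assignments over (p, q, r, s, t, u).
Split on u. With u = true, the clauses containing u are satisfied and NOT u drops from the rest; 1 of the 2^5 = 32 assignments to the other variables satisfy what remains.
With u = false, by the same count on the reduced clause set, 0 assignments work.
Total: 1 + 0 = 1.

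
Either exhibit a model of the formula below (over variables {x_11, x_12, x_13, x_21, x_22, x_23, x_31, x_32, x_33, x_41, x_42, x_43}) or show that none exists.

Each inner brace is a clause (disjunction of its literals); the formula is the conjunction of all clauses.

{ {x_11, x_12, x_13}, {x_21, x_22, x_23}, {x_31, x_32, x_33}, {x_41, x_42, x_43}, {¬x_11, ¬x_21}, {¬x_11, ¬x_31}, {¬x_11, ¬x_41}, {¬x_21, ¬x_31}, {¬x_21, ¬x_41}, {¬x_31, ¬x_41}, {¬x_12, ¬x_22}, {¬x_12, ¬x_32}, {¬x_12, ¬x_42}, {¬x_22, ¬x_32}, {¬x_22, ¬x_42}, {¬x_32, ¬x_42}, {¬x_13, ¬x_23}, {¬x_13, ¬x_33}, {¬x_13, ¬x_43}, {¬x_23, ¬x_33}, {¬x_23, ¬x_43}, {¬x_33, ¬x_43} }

UNSATISFIABLE

Try x_11 = False.
Try x_12 = True.
(¬x_22) alone gives x_22 = False.
(¬x_32) alone gives x_32 = False.
(¬x_42) alone gives x_42 = False.
Try x_21 = True.
(¬x_31) alone gives x_31 = False.
(x_33) alone gives x_33 = True.
(¬x_41) alone gives x_41 = False.
(x_43) alone gives x_43 = True.
That conflicts with the unit clause (¬x_43).
That branch fails; take x_21 = False instead.
(x_23) alone gives x_23 = True.
(¬x_13) alone gives x_13 = False.
(¬x_33) alone gives x_33 = False.
(x_31) alone gives x_31 = True.
(¬x_41) alone gives x_41 = False.
(x_43) alone gives x_43 = True.
That conflicts with the unit clause (¬x_43).
Either choice for x_21 ends in contradiction.
That branch fails; take x_12 = False instead.
(x_13) alone gives x_13 = True.
(¬x_23) alone gives x_23 = False.
(¬x_33) alone gives x_33 = False.
(¬x_43) alone gives x_43 = False.
Try x_21 = True.
(¬x_31) alone gives x_31 = False.
(x_32) alone gives x_32 = True.
(¬x_41) alone gives x_41 = False.
(x_42) alone gives x_42 = True.
That conflicts with the unit clause (¬x_42).
That branch fails; take x_21 = False instead.
(x_22) alone gives x_22 = True.
(¬x_32) alone gives x_32 = False.
(x_31) alone gives x_31 = True.
(¬x_41) alone gives x_41 = False.
(x_42) alone gives x_42 = True.
That conflicts with the unit clause (¬x_42).
Either choice for x_21 ends in contradiction.
Either choice for x_12 ends in contradiction.
That branch fails; take x_11 = True instead.
(¬x_21) alone gives x_21 = False.
(¬x_31) alone gives x_31 = False.
(¬x_41) alone gives x_41 = False.
Try x_22 = True.
(¬x_12) alone gives x_12 = False.
(¬x_32) alone gives x_32 = False.
(x_33) alone gives x_33 = True.
(¬x_42) alone gives x_42 = False.
(x_43) alone gives x_43 = True.
That conflicts with the unit clause (¬x_43).
That branch fails; take x_22 = False instead.
(x_23) alone gives x_23 = True.
(¬x_13) alone gives x_13 = False.
(¬x_33) alone gives x_33 = False.
(x_32) alone gives x_32 = True.
(¬x_12) alone gives x_12 = False.
(¬x_42) alone gives x_42 = False.
(x_43) alone gives x_43 = True.
That conflicts with the unit clause (¬x_43).
Either choice for x_22 ends in contradiction.
Either choice for x_11 ends in contradiction.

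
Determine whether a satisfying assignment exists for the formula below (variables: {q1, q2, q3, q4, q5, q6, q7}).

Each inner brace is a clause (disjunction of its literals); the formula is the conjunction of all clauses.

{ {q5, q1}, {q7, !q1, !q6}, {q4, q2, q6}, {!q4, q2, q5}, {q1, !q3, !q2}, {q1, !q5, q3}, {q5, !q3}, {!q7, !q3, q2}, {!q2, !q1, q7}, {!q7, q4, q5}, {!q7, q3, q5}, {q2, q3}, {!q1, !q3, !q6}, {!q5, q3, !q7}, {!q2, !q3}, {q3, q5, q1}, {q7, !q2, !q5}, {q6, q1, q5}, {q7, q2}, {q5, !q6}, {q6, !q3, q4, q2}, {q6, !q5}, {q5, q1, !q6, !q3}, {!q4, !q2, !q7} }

Suppose q5 = true.
Unit clause (q6) forces q6 = true.
Suppose q7 = true.
Unit clause (q3) forces q3 = true.
Unit clause (q2) forces q2 = true.
That conflicts with the unit clause (!q2).
Undo q7 and try q7 = false.
Unit clause (!q1) forces q1 = false.
Unit clause (q3) forces q3 = true.
Unit clause (!q2) forces q2 = false.
That conflicts with the unit clause (q2).
Either choice for q7 ends in contradiction.
Undo q5 and try q5 = false.
Unit clause (q1) forces q1 = true.
Unit clause (!q3) forces q3 = false.
Unit clause (!q7) forces q7 = false.
Unit clause (!q6) forces q6 = false.
Unit clause (!q2) forces q2 = false.
That conflicts with the unit clause (q2).
Either choice for q5 ends in contradiction.
No assignment satisfies every clause.

No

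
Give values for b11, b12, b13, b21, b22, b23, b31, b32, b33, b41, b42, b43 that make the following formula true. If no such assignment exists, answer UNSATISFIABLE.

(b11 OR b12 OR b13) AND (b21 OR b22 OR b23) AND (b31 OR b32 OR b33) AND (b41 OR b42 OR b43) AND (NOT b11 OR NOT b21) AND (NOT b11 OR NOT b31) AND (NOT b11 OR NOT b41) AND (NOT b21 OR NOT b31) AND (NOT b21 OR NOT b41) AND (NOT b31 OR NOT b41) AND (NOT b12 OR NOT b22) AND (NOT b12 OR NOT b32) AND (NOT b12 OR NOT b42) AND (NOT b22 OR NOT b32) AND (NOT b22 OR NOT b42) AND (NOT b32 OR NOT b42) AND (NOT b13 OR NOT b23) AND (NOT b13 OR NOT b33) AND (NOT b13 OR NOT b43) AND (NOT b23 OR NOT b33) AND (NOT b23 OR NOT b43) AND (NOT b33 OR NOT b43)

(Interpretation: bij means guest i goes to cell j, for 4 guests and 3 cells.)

UNSATISFIABLE

Suppose b11 = false.
Suppose b12 = true.
The clause (NOT b22) is unit, so b22 = false.
The clause (NOT b32) is unit, so b32 = false.
The clause (NOT b42) is unit, so b42 = false.
Suppose b21 = true.
The clause (NOT b31) is unit, so b31 = false.
The clause (b33) is unit, so b33 = true.
The clause (NOT b41) is unit, so b41 = false.
The clause (b43) is unit, so b43 = true.
Now (NOT b43) is unsatisfied and unit — conflict.
Undo b21 and try b21 = false.
The clause (b23) is unit, so b23 = true.
The clause (NOT b13) is unit, so b13 = false.
The clause (NOT b33) is unit, so b33 = false.
The clause (b31) is unit, so b31 = true.
The clause (NOT b41) is unit, so b41 = false.
The clause (b43) is unit, so b43 = true.
Now (NOT b43) is unsatisfied and unit — conflict.
Both values of b21 lead to a conflict.
Undo b12 and try b12 = false.
The clause (b13) is unit, so b13 = true.
The clause (NOT b23) is unit, so b23 = false.
The clause (NOT b33) is unit, so b33 = false.
The clause (NOT b43) is unit, so b43 = false.
Suppose b21 = true.
The clause (NOT b31) is unit, so b31 = false.
The clause (b32) is unit, so b32 = true.
The clause (NOT b41) is unit, so b41 = false.
The clause (b42) is unit, so b42 = true.
Now (NOT b42) is unsatisfied and unit — conflict.
Undo b21 and try b21 = false.
The clause (b22) is unit, so b22 = true.
The clause (NOT b32) is unit, so b32 = false.
The clause (b31) is unit, so b31 = true.
The clause (NOT b41) is unit, so b41 = false.
The clause (b42) is unit, so b42 = true.
Now (NOT b42) is unsatisfied and unit — conflict.
Both values of b21 lead to a conflict.
Both values of b12 lead to a conflict.
Undo b11 and try b11 = true.
The clause (NOT b21) is unit, so b21 = false.
The clause (NOT b31) is unit, so b31 = false.
The clause (NOT b41) is unit, so b41 = false.
Suppose b22 = true.
The clause (NOT b12) is unit, so b12 = false.
The clause (NOT b32) is unit, so b32 = false.
The clause (b33) is unit, so b33 = true.
The clause (NOT b42) is unit, so b42 = false.
The clause (b43) is unit, so b43 = true.
Now (NOT b43) is unsatisfied and unit — conflict.
Undo b22 and try b22 = false.
The clause (b23) is unit, so b23 = true.
The clause (NOT b13) is unit, so b13 = false.
The clause (NOT b33) is unit, so b33 = false.
The clause (b32) is unit, so b32 = true.
The clause (NOT b12) is unit, so b12 = false.
The clause (NOT b42) is unit, so b42 = false.
The clause (b43) is unit, so b43 = true.
Now (NOT b43) is unsatisfied and unit — conflict.
Both values of b22 lead to a conflict.
Both values of b11 lead to a conflict.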